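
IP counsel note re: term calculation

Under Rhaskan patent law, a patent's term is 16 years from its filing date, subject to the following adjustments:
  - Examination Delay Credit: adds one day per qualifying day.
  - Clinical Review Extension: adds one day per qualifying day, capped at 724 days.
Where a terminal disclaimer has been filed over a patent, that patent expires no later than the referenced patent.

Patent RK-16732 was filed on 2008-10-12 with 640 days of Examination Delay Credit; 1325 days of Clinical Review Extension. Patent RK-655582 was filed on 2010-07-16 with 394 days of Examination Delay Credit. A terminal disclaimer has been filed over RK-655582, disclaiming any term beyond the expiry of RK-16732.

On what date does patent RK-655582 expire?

2027-08-14

Natural term of RK-655582:
  Base: filing + 16 years → 16 July 2026.
  Examination Delay Credit: +394 days → 14 August 2027.
Expiry of referenced patent RK-16732:
  Base: filing + 16 years → 12 October 2024.
  Examination Delay Credit: +640 days → 14 July 2026.
  Clinical Review Extension: 1325 days claimed exceeds the 724-day cap, so +724 days → 7 July 2028.
Terminal disclaimer: RK-655582 expires on the earlier of 14 August 2027 and 7 July 2028.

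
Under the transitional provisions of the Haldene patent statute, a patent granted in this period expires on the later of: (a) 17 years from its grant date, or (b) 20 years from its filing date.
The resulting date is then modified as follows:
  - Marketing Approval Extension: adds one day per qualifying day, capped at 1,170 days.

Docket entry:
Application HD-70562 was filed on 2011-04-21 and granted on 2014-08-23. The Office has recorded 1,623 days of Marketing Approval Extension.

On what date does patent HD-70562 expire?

(a) grant + 17 years → 23 August 2031.
(b) filing + 20 years → 21 April 2031.
Later of the two: 23 August 2031.
Marketing Approval Extension: 1623 days claimed exceeds the 1170-day cap, so +1170 days → 5 November 2034.

November 5, 2034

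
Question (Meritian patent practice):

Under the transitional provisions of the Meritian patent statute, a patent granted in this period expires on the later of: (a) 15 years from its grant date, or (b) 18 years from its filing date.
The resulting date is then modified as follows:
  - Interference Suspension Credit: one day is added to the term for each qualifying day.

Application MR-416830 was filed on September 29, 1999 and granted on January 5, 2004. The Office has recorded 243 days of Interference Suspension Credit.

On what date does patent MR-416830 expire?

September 5, 2019

(a) grant + 15 years → 5 January 2019.
(b) filing + 18 years → 29 September 2017.
Later of the two: 5 January 2019.
Interference Suspension Credit: +243 days → 5 September 2019.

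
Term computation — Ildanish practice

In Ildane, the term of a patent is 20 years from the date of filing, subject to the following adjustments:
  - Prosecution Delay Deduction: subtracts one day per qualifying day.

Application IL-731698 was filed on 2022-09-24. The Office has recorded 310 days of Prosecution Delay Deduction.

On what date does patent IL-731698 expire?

November 18, 2041

Base term: filing date + 20 years → 24 September 2042.
Prosecution Delay Deduction: −310 days → 18 November 2041.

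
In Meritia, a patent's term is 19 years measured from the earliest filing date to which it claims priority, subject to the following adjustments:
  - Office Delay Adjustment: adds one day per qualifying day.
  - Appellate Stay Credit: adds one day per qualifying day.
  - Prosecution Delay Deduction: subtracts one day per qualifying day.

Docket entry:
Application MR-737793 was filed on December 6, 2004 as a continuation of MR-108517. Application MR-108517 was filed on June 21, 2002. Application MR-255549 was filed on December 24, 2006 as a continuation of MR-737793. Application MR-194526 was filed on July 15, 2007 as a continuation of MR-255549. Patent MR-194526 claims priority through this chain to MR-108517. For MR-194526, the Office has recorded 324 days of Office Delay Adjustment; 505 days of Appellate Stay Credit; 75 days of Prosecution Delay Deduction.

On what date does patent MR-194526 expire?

Earliest priority filing: 21 June 2002.
Base term: 21 June 2002 + 19 years → 21 June 2021.
Office Delay Adjustment: +324 days → 11 May 2022.
Appellate Stay Credit: +505 days → 28 September 2023.
Prosecution Delay Deduction: −75 days → 15 July 2023.

July 15, 2023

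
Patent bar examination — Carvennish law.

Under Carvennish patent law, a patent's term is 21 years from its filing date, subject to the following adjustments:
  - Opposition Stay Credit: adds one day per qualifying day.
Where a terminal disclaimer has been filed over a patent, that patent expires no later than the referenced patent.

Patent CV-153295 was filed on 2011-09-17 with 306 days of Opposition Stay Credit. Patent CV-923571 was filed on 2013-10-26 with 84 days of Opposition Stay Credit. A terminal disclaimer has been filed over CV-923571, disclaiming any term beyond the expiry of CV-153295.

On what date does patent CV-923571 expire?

Natural term of CV-923571:
  Base: filing + 21 years → 26 October 2034.
  Opposition Stay Credit: +84 days → 18 January 2035.
Expiry of referenced patent CV-153295:
  Base: filing + 21 years → 17 September 2032.
  Opposition Stay Credit: +306 days → 20 July 2033.
Terminal disclaimer: CV-923571 expires on the earlier of 18 January 2035 and 20 July 2033.

2033-07-20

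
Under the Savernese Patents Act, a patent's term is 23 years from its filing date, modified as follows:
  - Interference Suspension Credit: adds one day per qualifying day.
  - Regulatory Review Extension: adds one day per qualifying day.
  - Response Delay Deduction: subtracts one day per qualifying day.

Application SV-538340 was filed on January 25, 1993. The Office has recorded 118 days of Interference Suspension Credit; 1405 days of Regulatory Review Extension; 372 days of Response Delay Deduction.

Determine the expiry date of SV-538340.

Base term: filing date + 23 years → 25 January 2016.
Interference Suspension Credit: +118 days → 22 May 2016.
Regulatory Review Extension: +1405 days → 27 March 2020.
Response Delay Deduction: −372 days → 21 March 2019.

March 21, 2019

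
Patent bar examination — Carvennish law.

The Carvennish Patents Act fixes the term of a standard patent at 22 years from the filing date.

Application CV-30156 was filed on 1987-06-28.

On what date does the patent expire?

June 28, 2009

Filing date + 22 years → 28 June 2009.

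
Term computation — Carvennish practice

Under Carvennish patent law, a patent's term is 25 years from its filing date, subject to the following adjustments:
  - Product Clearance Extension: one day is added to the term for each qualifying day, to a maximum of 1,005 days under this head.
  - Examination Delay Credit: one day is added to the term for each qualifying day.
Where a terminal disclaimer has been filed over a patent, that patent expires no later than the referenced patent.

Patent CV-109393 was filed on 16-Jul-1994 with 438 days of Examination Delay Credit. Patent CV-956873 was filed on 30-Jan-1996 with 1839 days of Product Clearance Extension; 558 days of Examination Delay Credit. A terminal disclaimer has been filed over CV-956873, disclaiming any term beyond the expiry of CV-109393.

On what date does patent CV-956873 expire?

2020-09-26

Natural term of CV-956873:
  Base: filing + 25 years → 30 January 2021.
  Product Clearance Extension: 1839 days claimed exceeds the 1005-day cap, so +1005 days → 1 November 2023.
  Examination Delay Credit: +558 days → 12 May 2025.
Expiry of referenced patent CV-109393:
  Base: filing + 25 years → 16 July 2019.
  Examination Delay Credit: +438 days → 26 September 2020.
Terminal disclaimer: CV-956873 expires on the earlier of 12 May 2025 and 26 September 2020.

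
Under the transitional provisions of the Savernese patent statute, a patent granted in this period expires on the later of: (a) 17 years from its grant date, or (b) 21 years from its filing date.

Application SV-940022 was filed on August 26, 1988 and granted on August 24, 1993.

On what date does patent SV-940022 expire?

(a) grant + 17 years → 24 August 2010.
(b) filing + 21 years → 26 August 2009.
Later of the two: 24 August 2010.

August 24, 2010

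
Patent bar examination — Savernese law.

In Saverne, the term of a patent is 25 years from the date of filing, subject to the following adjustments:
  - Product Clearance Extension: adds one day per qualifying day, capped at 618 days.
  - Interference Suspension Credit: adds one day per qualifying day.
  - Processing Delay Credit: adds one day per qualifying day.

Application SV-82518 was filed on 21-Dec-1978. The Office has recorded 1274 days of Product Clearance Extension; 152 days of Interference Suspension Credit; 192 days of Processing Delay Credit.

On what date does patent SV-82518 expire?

2006-08-09

Base term: filing date + 25 years → 21 December 2003.
Product Clearance Extension: 1274 days claimed exceeds the 618-day cap, so +618 days → 30 August 2005.
Interference Suspension Credit: +152 days → 29 January 2006.
Processing Delay Credit: +192 days → 9 August 2006.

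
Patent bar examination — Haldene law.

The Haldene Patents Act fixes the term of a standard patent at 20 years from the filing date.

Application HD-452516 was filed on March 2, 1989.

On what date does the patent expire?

March 2, 2009

Filing date + 20 years → 2 March 2009.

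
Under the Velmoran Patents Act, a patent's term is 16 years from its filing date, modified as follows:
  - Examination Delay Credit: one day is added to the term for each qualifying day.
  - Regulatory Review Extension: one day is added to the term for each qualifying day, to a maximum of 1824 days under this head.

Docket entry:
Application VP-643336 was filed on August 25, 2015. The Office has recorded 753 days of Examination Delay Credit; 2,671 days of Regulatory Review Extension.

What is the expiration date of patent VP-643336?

September 14, 2038

Base term: filing date + 16 years → 25 August 2031.
Examination Delay Credit: +753 days → 16 September 2033.
Regulatory Review Extension: 2671 days claimed exceeds the 1824-day cap, so +1824 days → 14 September 2038.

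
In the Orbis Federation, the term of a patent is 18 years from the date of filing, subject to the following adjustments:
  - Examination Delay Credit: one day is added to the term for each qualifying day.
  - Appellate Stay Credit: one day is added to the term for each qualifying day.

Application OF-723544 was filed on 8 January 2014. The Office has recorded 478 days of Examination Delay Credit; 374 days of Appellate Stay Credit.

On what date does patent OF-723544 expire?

May 9, 2034

Base term: filing date + 18 years → 8 January 2032.
Examination Delay Credit: +478 days → 30 April 2033.
Appellate Stay Credit: +374 days → 9 May 2034.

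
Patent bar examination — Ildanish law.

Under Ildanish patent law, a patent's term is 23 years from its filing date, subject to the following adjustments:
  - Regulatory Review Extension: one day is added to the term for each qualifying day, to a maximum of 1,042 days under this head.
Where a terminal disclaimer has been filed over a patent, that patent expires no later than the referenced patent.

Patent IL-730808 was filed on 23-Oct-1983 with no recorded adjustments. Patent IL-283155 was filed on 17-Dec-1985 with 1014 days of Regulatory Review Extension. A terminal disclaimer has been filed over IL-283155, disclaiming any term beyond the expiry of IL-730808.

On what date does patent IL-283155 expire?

2006-10-23

Natural term of IL-283155:
  Base: filing + 23 years → 17 December 2008.
  Regulatory Review Extension: 1014 days (within the 1042-day cap) → +1014 days → 27 September 2011.
Expiry of referenced patent IL-730808:
  Base: filing + 23 years → 23 October 2006.
Terminal disclaimer: IL-283155 expires on the earlier of 27 September 2011 and 23 October 2006.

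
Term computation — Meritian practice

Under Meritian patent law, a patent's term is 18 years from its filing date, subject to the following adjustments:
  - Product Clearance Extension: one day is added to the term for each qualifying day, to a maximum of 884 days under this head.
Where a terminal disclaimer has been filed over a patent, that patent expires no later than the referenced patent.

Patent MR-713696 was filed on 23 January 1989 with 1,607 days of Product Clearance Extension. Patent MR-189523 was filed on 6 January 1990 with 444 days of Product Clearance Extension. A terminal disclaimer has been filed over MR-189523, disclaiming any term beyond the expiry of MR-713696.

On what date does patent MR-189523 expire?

Natural term of MR-189523:
  Base: filing + 18 years → 6 January 2008.
  Product Clearance Extension: 444 days (within the 884-day cap) → +444 days → 25 March 2009.
Expiry of referenced patent MR-713696:
  Base: filing + 18 years → 23 January 2007.
  Product Clearance Extension: 1607 days claimed exceeds the 884-day cap, so +884 days → 25 June 2009.
Terminal disclaimer: MR-189523 expires on the earlier of 25 March 2009 and 25 June 2009.

March 25, 2009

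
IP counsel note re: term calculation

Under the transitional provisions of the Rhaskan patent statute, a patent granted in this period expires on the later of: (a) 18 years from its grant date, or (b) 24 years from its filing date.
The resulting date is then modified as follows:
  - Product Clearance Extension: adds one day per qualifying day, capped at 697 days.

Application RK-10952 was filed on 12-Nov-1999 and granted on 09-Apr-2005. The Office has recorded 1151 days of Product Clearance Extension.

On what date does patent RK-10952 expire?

(a) grant + 18 years → 9 April 2023.
(b) filing + 24 years → 12 November 2023.
Later of the two: 12 November 2023.
Product Clearance Extension: 1151 days claimed exceeds the 697-day cap, so +697 days → 9 October 2025.

October 9, 2025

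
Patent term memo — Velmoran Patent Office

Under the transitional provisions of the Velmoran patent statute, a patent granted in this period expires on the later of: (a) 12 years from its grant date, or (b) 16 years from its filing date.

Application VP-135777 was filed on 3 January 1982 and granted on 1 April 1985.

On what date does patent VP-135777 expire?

1998-01-03

(a) grant + 12 years → 1 April 1997.
(b) filing + 16 years → 3 January 1998.
Later of the two: 3 January 1998.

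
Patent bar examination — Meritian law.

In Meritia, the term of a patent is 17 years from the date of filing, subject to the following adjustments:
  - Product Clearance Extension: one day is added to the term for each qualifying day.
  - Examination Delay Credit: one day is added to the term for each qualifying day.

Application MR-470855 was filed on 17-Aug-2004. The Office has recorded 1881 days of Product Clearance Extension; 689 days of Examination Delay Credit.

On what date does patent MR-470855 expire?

Base term: filing date + 17 years → 17 August 2021.
Product Clearance Extension: +1881 days → 11 October 2026.
Examination Delay Credit: +689 days → 30 August 2028.

2028-08-30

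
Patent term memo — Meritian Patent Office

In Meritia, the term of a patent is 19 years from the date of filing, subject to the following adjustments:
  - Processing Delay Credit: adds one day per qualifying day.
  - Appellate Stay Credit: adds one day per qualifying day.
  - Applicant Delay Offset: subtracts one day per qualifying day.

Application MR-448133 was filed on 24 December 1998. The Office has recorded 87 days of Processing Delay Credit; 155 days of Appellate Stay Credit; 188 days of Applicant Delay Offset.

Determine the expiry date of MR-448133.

Base term: filing date + 19 years → 24 December 2017.
Processing Delay Credit: +87 days → 21 March 2018.
Appellate Stay Credit: +155 days → 23 August 2018.
Applicant Delay Offset: −188 days → 16 February 2018.

2018-02-16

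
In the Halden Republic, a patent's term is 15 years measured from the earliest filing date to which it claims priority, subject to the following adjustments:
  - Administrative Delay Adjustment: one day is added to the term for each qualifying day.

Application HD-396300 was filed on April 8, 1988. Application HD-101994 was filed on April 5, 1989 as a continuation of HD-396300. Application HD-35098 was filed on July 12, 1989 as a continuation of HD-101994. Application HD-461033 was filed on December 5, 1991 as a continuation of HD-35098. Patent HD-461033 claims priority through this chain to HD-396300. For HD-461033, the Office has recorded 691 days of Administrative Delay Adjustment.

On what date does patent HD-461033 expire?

Earliest priority filing: 8 April 1988.
Base term: 8 April 1988 + 15 years → 8 April 2003.
Administrative Delay Adjustment: +691 days → 27 February 2005.

2005-02-27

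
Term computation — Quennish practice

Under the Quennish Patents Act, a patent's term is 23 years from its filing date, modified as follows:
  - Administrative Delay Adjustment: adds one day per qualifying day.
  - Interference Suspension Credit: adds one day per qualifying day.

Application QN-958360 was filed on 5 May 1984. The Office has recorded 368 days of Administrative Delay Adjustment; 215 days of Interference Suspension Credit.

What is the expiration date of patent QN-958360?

Base term: filing date + 23 years → 5 May 2007.
Administrative Delay Adjustment: +368 days → 7 May 2008.
Interference Suspension Credit: +215 days → 8 December 2008.

December 8, 2008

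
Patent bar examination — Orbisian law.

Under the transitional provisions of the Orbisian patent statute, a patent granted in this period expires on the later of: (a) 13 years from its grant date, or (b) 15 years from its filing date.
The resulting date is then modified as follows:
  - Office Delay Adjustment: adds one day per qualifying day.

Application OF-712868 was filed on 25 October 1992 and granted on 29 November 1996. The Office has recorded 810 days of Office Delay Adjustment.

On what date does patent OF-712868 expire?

February 17, 2012

(a) grant + 13 years → 29 November 2009.
(b) filing + 15 years → 25 October 2007.
Later of the two: 29 November 2009.
Office Delay Adjustment: +810 days → 17 February 2012.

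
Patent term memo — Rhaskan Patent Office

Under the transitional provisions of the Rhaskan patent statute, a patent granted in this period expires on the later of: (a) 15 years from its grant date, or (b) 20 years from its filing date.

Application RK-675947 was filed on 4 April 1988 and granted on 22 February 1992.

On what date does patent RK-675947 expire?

(a) grant + 15 years → 22 February 2007.
(b) filing + 20 years → 4 April 2008.
Later of the two: 4 April 2008.

2008-04-04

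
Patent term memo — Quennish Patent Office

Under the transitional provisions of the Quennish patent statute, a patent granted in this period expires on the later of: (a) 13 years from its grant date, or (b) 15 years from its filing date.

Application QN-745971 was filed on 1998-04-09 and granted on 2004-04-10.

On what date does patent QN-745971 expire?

2017-04-10

(a) grant + 13 years → 10 April 2017.
(b) filing + 15 years → 9 April 2013.
Later of the two: 10 April 2017.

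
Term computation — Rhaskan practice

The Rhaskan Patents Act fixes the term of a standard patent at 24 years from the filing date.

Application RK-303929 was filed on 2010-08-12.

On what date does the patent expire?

2034-08-12

Filing date + 24 years → 12 August 2034.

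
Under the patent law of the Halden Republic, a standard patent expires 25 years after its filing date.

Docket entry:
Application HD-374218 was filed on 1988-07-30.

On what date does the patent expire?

2013-07-30

Filing date + 25 years → 30 July 2013.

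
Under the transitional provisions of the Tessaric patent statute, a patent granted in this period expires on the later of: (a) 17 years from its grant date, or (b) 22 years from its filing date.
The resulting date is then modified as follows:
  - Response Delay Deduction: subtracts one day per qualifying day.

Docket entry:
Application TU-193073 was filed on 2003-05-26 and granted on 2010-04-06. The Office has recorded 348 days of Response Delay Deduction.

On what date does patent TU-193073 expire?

(a) grant + 17 years → 6 April 2027.
(b) filing + 22 years → 26 May 2025.
Later of the two: 6 April 2027.
Response Delay Deduction: −348 days → 23 April 2026.

April 23, 2026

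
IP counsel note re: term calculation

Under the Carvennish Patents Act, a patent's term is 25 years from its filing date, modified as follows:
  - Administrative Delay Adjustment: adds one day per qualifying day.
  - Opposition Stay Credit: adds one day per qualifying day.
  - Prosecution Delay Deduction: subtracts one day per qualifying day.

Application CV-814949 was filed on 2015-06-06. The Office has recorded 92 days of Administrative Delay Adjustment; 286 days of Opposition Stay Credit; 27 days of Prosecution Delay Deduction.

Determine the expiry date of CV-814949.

2041-05-23

Base term: filing date + 25 years → 6 June 2040.
Administrative Delay Adjustment: +92 days → 6 September 2040.
Opposition Stay Credit: +286 days → 19 June 2041.
Prosecution Delay Deduction: −27 days → 23 May 2041.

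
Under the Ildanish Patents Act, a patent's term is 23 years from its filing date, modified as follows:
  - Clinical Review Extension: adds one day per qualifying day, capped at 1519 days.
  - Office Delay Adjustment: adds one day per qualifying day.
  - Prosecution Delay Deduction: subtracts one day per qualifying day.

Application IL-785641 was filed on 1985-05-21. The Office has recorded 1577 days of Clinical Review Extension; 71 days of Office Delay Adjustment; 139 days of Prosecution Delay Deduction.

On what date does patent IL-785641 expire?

2012-05-11

Base term: filing date + 23 years → 21 May 2008.
Clinical Review Extension: 1577 days claimed exceeds the 1519-day cap, so +1519 days → 18 July 2012.
Office Delay Adjustment: +71 days → 27 September 2012.
Prosecution Delay Deduction: −139 days → 11 May 2012.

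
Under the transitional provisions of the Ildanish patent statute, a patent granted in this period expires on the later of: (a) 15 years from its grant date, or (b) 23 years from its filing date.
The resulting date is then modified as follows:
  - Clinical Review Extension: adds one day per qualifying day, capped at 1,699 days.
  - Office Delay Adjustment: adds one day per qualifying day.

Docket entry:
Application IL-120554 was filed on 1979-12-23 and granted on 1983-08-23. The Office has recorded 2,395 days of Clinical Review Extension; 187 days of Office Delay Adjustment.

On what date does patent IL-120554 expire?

(a) grant + 15 years → 23 August 1998.
(b) filing + 23 years → 23 December 2002.
Later of the two: 23 December 2002.
Clinical Review Extension: 2395 days claimed exceeds the 1699-day cap, so +1699 days → 18 August 2007.
Office Delay Adjustment: +187 days → 21 February 2008.

2008-02-21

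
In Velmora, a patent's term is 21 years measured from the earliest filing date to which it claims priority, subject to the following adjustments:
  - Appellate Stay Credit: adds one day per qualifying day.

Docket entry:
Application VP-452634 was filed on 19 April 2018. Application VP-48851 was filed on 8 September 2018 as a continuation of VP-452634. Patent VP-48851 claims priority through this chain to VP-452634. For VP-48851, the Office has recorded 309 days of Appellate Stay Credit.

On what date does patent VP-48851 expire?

Earliest priority filing: 19 April 2018.
Base term: 19 April 2018 + 21 years → 19 April 2039.
Appellate Stay Credit: +309 days → 22 February 2040.

February 22, 2040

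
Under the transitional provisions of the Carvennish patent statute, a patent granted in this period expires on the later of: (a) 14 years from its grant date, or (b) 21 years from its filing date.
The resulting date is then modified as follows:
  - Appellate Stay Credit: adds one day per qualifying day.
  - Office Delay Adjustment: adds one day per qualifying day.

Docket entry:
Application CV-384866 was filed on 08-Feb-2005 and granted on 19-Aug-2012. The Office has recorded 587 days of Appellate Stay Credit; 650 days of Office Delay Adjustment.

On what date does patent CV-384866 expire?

(a) grant + 14 years → 19 August 2026.
(b) filing + 21 years → 8 February 2026.
Later of the two: 19 August 2026.
Appellate Stay Credit: +587 days → 28 March 2028.
Office Delay Adjustment: +650 days → 7 January 2030.

January 7, 2030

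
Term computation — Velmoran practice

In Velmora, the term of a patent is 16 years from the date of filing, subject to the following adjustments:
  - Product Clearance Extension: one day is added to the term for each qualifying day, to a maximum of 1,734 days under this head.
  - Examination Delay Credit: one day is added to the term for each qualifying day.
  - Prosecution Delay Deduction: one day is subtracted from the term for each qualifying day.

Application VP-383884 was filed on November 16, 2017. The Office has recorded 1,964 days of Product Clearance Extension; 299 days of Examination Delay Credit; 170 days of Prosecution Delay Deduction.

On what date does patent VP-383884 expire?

2038-12-23

Base term: filing date + 16 years → 16 November 2033.
Product Clearance Extension: 1964 days claimed exceeds the 1734-day cap, so +1734 days → 16 August 2038.
Examination Delay Credit: +299 days → 11 June 2039.
Prosecution Delay Deduction: −170 days → 23 December 2038.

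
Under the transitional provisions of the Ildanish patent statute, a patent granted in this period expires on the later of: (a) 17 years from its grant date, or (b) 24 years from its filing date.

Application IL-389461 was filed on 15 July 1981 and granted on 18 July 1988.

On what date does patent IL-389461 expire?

(a) grant + 17 years → 18 July 2005.
(b) filing + 24 years → 15 July 2005.
Later of the two: 18 July 2005.

2005-07-18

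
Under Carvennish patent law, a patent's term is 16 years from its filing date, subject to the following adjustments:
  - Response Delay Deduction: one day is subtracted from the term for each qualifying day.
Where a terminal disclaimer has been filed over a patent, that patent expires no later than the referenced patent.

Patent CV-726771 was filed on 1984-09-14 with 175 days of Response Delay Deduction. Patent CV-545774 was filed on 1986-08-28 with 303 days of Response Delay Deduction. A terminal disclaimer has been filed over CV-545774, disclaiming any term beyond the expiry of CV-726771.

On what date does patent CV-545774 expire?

2000-03-23

Natural term of CV-545774:
  Base: filing + 16 years → 28 August 2002.
  Response Delay Deduction: −303 days → 29 October 2001.
Expiry of referenced patent CV-726771:
  Base: filing + 16 years → 14 September 2000.
  Response Delay Deduction: −175 days → 23 March 2000.
Terminal disclaimer: CV-545774 expires on the earlier of 29 October 2001 and 23 March 2000.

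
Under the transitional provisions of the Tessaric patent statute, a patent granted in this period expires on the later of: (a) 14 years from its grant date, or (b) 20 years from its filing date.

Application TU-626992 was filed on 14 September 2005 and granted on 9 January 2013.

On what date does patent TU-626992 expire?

(a) grant + 14 years → 9 January 2027.
(b) filing + 20 years → 14 September 2025.
Later of the two: 9 January 2027.

2027-01-09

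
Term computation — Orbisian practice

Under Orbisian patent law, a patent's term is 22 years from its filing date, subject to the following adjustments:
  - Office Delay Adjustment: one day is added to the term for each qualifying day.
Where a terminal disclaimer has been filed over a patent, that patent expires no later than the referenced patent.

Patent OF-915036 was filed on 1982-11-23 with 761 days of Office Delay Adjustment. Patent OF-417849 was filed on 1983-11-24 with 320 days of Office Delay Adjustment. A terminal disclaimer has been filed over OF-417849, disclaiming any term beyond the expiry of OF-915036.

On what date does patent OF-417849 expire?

2006-10-10

Natural term of OF-417849:
  Base: filing + 22 years → 24 November 2005.
  Office Delay Adjustment: +320 days → 10 October 2006.
Expiry of referenced patent OF-915036:
  Base: filing + 22 years → 23 November 2004.
  Office Delay Adjustment: +761 days → 24 December 2006.
Terminal disclaimer: OF-417849 expires on the earlier of 10 October 2006 and 24 December 2006.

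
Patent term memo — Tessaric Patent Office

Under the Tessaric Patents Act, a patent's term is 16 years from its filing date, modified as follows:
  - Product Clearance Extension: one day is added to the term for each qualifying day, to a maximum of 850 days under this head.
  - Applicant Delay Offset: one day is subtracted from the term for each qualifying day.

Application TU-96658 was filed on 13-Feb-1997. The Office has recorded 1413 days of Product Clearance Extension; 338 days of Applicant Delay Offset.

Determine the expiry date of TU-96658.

Base term: filing date + 16 years → 13 February 2013.
Product Clearance Extension: 1413 days claimed exceeds the 850-day cap, so +850 days → 13 June 2015.
Applicant Delay Offset: −338 days → 10 July 2014.

July 10, 2014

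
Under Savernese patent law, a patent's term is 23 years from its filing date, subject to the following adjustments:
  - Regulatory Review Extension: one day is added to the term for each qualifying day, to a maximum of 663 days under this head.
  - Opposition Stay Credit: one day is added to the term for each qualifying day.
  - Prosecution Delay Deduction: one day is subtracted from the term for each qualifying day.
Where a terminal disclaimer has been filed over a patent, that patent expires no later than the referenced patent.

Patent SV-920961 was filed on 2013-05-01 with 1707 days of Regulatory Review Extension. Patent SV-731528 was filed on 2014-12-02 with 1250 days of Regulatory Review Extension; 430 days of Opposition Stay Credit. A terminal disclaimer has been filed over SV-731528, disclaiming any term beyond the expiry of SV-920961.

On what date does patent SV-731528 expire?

2038-02-23

Natural term of SV-731528:
  Base: filing + 23 years → 2 December 2037.
  Regulatory Review Extension: 1250 days claimed exceeds the 663-day cap, so +663 days → 26 September 2039.
  Opposition Stay Credit: +430 days → 29 November 2040.
Expiry of referenced patent SV-920961:
  Base: filing + 23 years → 1 May 2036.
  Regulatory Review Extension: 1707 days claimed exceeds the 663-day cap, so +663 days → 23 February 2038.
Terminal disclaimer: SV-731528 expires on the earlier of 29 November 2040 and 23 February 2038.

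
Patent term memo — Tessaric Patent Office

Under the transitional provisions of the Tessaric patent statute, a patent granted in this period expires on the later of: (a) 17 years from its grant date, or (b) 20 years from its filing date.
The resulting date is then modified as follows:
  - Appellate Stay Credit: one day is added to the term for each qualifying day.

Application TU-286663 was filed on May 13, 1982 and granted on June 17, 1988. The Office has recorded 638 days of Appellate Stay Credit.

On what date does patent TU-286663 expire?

(a) grant + 17 years → 17 June 2005.
(b) filing + 20 years → 13 May 2002.
Later of the two: 17 June 2005.
Appellate Stay Credit: +638 days → 17 March 2007.

March 17, 2007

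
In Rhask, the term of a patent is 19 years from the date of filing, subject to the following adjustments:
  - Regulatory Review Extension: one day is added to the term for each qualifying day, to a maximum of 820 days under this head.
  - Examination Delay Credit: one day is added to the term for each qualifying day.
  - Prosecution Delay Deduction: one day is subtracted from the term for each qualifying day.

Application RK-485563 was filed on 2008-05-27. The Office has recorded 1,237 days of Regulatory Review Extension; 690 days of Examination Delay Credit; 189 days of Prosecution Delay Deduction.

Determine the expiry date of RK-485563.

2031-01-07

Base term: filing date + 19 years → 27 May 2027.
Regulatory Review Extension: 1237 days claimed exceeds the 820-day cap, so +820 days → 24 August 2029.
Examination Delay Credit: +690 days → 15 July 2031.
Prosecution Delay Deduction: −189 days → 7 January 2031.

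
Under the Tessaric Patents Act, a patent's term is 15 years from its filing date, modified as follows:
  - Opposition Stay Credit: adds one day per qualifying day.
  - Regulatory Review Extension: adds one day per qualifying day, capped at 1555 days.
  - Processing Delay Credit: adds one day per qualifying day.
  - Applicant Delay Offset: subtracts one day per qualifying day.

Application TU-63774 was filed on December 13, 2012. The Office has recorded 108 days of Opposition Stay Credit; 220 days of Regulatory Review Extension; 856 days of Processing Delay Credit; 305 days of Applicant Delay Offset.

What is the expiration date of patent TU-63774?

May 10, 2030

Base term: filing date + 15 years → 13 December 2027.
Opposition Stay Credit: +108 days → 30 March 2028.
Regulatory Review Extension: 220 days (within the 1555-day cap) → +220 days → 5 November 2028.
Processing Delay Credit: +856 days → 11 March 2031.
Applicant Delay Offset: −305 days → 10 May 2030.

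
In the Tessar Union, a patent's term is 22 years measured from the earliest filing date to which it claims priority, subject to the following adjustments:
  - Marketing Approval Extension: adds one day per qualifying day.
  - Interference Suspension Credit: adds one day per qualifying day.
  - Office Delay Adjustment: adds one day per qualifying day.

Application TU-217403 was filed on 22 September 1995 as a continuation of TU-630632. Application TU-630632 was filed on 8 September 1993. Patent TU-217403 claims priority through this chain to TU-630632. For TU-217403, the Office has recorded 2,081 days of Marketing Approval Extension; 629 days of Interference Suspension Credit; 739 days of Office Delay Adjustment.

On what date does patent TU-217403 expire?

Earliest priority filing: 8 September 1993.
Base term: 8 September 1993 + 22 years → 8 September 2015.
Marketing Approval Extension: +2081 days → 20 May 2021.
Interference Suspension Credit: +629 days → 8 February 2023.
Office Delay Adjustment: +739 days → 16 February 2025.

February 16, 2025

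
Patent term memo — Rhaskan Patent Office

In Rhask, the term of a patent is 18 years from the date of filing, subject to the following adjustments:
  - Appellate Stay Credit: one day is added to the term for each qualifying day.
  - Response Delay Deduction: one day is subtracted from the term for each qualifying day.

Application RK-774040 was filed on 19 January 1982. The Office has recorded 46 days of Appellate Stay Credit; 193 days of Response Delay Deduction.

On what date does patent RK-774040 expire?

August 25, 1999

Base term: filing date + 18 years → 19 January 2000.
Appellate Stay Credit: +46 days → 5 March 2000.
Response Delay Deduction: −193 days → 25 August 1999.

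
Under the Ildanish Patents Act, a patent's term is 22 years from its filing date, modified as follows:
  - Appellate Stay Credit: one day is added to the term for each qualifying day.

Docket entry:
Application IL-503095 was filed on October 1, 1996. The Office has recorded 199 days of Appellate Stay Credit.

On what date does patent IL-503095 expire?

2019-04-18

Base term: filing date + 22 years → 1 October 2018.
Appellate Stay Credit: +199 days → 18 April 2019.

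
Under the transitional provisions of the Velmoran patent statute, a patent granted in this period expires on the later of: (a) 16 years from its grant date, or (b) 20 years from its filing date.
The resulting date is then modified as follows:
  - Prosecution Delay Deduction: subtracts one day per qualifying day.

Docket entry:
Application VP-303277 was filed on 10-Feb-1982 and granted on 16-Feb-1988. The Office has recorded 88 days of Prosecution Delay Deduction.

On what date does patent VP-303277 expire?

(a) grant + 16 years → 16 February 2004.
(b) filing + 20 years → 10 February 2002.
Later of the two: 16 February 2004.
Prosecution Delay Deduction: −88 days → 20 November 2003.

2003-11-20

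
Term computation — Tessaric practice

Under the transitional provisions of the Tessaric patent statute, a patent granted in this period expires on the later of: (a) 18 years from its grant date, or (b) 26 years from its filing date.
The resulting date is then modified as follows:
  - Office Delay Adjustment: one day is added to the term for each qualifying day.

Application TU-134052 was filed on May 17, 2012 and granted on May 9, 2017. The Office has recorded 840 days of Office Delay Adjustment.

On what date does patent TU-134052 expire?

September 3, 2040

(a) grant + 18 years → 9 May 2035.
(b) filing + 26 years → 17 May 2038.
Later of the two: 17 May 2038.
Office Delay Adjustment: +840 days → 3 September 2040.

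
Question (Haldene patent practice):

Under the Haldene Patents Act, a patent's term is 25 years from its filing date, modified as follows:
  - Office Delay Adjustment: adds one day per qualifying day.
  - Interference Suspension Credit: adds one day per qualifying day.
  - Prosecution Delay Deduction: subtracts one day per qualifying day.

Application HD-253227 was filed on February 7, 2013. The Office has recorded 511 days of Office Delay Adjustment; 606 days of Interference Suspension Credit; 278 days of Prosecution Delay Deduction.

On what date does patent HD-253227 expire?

May 26, 2040

Base term: filing date + 25 years → 7 February 2038.
Office Delay Adjustment: +511 days → 3 July 2039.
Interference Suspension Credit: +606 days → 28 February 2041.
Prosecution Delay Deduction: −278 days → 26 May 2040.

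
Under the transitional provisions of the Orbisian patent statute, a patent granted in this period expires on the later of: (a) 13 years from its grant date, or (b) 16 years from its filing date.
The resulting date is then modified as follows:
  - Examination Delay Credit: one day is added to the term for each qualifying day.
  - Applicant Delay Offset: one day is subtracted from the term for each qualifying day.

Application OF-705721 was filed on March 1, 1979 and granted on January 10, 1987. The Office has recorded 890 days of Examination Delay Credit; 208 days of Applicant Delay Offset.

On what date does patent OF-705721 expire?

(a) grant + 13 years → 10 January 2000.
(b) filing + 16 years → 1 March 1995.
Later of the two: 10 January 2000.
Examination Delay Credit: +890 days → 18 June 2002.
Applicant Delay Offset: −208 days → 22 November 2001.

2001-11-22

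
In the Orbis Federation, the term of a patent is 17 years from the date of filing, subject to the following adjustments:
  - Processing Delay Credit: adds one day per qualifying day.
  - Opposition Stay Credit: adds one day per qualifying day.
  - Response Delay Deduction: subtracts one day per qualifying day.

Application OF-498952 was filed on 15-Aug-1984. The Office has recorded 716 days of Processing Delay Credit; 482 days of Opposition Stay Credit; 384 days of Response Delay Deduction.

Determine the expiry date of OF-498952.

Base term: filing date + 17 years → 15 August 2001.
Processing Delay Credit: +716 days → 1 August 2003.
Opposition Stay Credit: +482 days → 25 November 2004.
Response Delay Deduction: −384 days → 7 November 2003.

November 7, 2003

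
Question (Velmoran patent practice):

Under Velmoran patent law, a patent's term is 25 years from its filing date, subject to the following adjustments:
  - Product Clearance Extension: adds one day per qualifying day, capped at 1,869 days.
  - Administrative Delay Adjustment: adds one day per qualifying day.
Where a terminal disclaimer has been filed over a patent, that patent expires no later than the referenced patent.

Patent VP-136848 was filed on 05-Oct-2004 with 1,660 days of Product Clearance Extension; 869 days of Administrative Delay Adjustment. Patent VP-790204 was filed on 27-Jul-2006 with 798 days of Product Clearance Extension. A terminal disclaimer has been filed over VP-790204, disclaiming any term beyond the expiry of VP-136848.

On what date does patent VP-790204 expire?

October 2, 2033

Natural term of VP-790204:
  Base: filing + 25 years → 27 July 2031.
  Product Clearance Extension: 798 days (within the 1869-day cap) → +798 days → 2 October 2033.
Expiry of referenced patent VP-136848:
  Base: filing + 25 years → 5 October 2029.
  Product Clearance Extension: 1660 days (within the 1869-day cap) → +1660 days → 22 April 2034.
  Administrative Delay Adjustment: +869 days → 7 September 2036.
Terminal disclaimer: VP-790204 expires on the earlier of 2 October 2033 and 7 September 2036.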